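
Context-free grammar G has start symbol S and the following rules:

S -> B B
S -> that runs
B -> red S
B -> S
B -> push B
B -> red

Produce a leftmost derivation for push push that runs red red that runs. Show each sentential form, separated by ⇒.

S ⇒ B B ⇒ push B B ⇒ push S B ⇒ push B B B ⇒ push push B B B ⇒ push push S B B ⇒ push push that runs B B ⇒ push push that runs red B ⇒ push push that runs red red S ⇒ push push that runs red red that runs

S ⇒ B B   [S -> B B]
B B ⇒ push B B   [B -> push B]
push B B ⇒ push S B   [B -> S]
push S B ⇒ push B B B   [S -> B B]
push B B B ⇒ push push B B B   [B -> push B]
push push B B B ⇒ push push S B B   [B -> S]
push push S B B ⇒ push push that runs B B   [S -> that runs]
push push that runs B B ⇒ push push that runs red B   [B -> red]
push push that runs red B ⇒ push push that runs red red S   [B -> red S]
push push that runs red red S ⇒ push push that runs red red that runs   [S -> that runs]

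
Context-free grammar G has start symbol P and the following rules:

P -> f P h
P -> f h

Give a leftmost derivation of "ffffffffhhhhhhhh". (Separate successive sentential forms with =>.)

P => fPh => ffPhh => fffPhhh => ffffPhhhh => fffffPhhhhh => ffffffPhhhhhh => fffffffPhhhhhhh => ffffffffhhhhhhhh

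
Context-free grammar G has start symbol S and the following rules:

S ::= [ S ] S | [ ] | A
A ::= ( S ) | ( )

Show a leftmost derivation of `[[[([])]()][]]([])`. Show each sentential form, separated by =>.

S => [S]S   [S ::= [ S ] S]
[S]S => [[S]S]S   [S ::= [ S ] S]
[[S]S]S => [[[S]S]S]S   [S ::= [ S ] S]
[[[S]S]S]S => [[[A]S]S]S   [S ::= A]
[[[A]S]S]S => [[[(S)]S]S]S   [A ::= ( S )]
[[[(S)]S]S]S => [[[([])]S]S]S   [S ::= [ ]]
[[[([])]S]S]S => [[[([])]A]S]S   [S ::= A]
[[[([])]A]S]S => [[[([])]()]S]S   [A ::= ( )]
[[[([])]()]S]S => [[[([])]()][]]S   [S ::= [ ]]
[[[([])]()][]]S => [[[([])]()][]]A   [S ::= A]
[[[([])]()][]]A => [[[([])]()][]](S)   [A ::= ( S )]
[[[([])]()][]](S) => [[[([])]()][]]([])   [S ::= [ ]]

S=>[S]S=>[[S]S]S=>[[[S]S]S]S=>[[[A]S]S]S=>[[[(S)]S]S]S=>[[[([])]S]S]S=>[[[([])]A]S]S=>[[[([])]()]S]S=>[[[([])]()][]]S=>[[[([])]()][]]A=>[[[([])]()][]](S)=>[[[([])]()][]]([])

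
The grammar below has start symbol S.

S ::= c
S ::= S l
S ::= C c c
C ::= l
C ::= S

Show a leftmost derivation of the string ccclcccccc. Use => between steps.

S=>Ccc=>Scc=>Ccccc=>Scccc=>Ccccccc=>Scccccc=>Slcccccc=>Ccclcccccc=>Scclcccccc=>ccclcccccc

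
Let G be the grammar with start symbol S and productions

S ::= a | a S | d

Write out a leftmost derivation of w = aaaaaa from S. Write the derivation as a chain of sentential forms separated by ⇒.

S⇒aS⇒aaS⇒aaaS⇒aaaaS⇒aaaaaS⇒aaaaaa

S ⇒ aS   [S ::= a S]
aS ⇒ aaS   [S ::= a S]
aaS ⇒ aaaS   [S ::= a S]
aaaS ⇒ aaaaS   [S ::= a S]
aaaaS ⇒ aaaaaS   [S ::= a S]
aaaaaS ⇒ aaaaaa   [S ::= a]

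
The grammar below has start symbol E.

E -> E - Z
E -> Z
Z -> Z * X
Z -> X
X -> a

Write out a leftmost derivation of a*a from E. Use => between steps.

E=>Z=>Z*X=>X*X=>a*X=>a*a

E => Z   [E -> Z]
Z => Z*X   [Z -> Z * X]
Z*X => X*X   [Z -> X]
X*X => a*X   [X -> a]
a*X => a*a   [X -> a]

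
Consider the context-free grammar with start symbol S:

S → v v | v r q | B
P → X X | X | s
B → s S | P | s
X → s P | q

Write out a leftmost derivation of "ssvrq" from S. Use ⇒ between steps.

S ⇒ B   [S → B]
B ⇒ sS   [B → s S]
sS ⇒ sB   [S → B]
sB ⇒ ssS   [B → s S]
ssS ⇒ ssvrq   [S → v r q]

S ⇒ B ⇒ sS ⇒ sB ⇒ ssS ⇒ ssvrq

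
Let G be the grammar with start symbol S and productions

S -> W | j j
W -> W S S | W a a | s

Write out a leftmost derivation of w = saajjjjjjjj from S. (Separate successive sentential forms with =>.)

S => W   [S -> W]
W => WSS   [W -> W S S]
WSS => WSSSS   [W -> W S S]
WSSSS => WaaSSSS   [W -> W a a]
WaaSSSS => saaSSSS   [W -> s]
saaSSSS => saajjSSS   [S -> j j]
saajjSSS => saajjjjSS   [S -> j j]
saajjjjSS => saajjjjjjS   [S -> j j]
saajjjjjjS => saajjjjjjjj   [S -> j j]

S=>W=>WSS=>WSSSS=>WaaSSSS=>saaSSSS=>saajjSSS=>saajjjjSS=>saajjjjjjS=>saajjjjjjjj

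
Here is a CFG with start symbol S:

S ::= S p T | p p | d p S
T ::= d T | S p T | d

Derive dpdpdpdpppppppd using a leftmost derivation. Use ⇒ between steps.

S ⇒ dpS ⇒ dpdpS ⇒ dpdpSpT ⇒ dpdpdpSpT ⇒ dpdpdpdpSpT ⇒ dpdpdpdppppT ⇒ dpdpdpdppppSpT ⇒ dpdpdpdpppppppT ⇒ dpdpdpdpppppppd

S ⇒ dpS   [S ::= d p S]
dpS ⇒ dpdpS   [S ::= d p S]
dpdpS ⇒ dpdpSpT   [S ::= S p T]
dpdpSpT ⇒ dpdpdpSpT   [S ::= d p S]
dpdpdpSpT ⇒ dpdpdpdpSpT   [S ::= d p S]
dpdpdpdpSpT ⇒ dpdpdpdppppT   [S ::= p p]
dpdpdpdppppT ⇒ dpdpdpdppppSpT   [T ::= S p T]
dpdpdpdppppSpT ⇒ dpdpdpdpppppppT   [S ::= p p]
dpdpdpdpppppppT ⇒ dpdpdpdpppppppd   [T ::= d]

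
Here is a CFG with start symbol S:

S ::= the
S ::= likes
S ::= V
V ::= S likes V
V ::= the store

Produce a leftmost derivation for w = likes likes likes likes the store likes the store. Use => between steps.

S => V => S likes V => likes likes V => likes likes S likes V => likes likes V likes V => likes likes S likes V likes V => likes likes likes likes V likes V => likes likes likes likes the store likes V => likes likes likes likes the store likes the store

S => V   [S ::= V]
V => S likes V   [V ::= S likes V]
S likes V => likes likes V   [S ::= likes]
likes likes V => likes likes S likes V   [V ::= S likes V]
likes likes S likes V => likes likes V likes V   [S ::= V]
likes likes V likes V => likes likes S likes V likes V   [V ::= S likes V]
likes likes S likes V likes V => likes likes likes likes V likes V   [S ::= likes]
likes likes likes likes V likes V => likes likes likes likes the store likes V   [V ::= the store]
likes likes likes likes the store likes V => likes likes likes likes the store likes the store   [V ::= the store]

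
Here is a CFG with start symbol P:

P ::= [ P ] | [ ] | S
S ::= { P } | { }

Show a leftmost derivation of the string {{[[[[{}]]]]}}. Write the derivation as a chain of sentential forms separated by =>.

P => S   [P ::= S]
S => {P}   [S ::= { P }]
{P} => {S}   [P ::= S]
{S} => {{P}}   [S ::= { P }]
{{P}} => {{[P]}}   [P ::= [ P ]]
{{[P]}} => {{[[P]]}}   [P ::= [ P ]]
{{[[P]]}} => {{[[[P]]]}}   [P ::= [ P ]]
{{[[[P]]]}} => {{[[[[P]]]]}}   [P ::= [ P ]]
{{[[[[P]]]]}} => {{[[[[S]]]]}}   [P ::= S]
{{[[[[S]]]]}} => {{[[[[{}]]]]}}   [S ::= { }]

P => S => {P} => {S} => {{P}} => {{[P]}} => {{[[P]]}} => {{[[[P]]]}} => {{[[[[P]]]]}} => {{[[[[S]]]]}} => {{[[[[{}]]]]}}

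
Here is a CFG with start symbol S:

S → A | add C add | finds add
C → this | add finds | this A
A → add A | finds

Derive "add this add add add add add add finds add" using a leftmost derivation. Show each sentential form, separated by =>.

S => add C add => add this A add => add this add A add => add this add add A add => add this add add add A add => add this add add add add A add => add this add add add add add A add => add this add add add add add add A add => add this add add add add add add finds add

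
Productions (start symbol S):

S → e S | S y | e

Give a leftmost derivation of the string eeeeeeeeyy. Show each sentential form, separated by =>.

S=>eS=>eeS=>eeeS=>eeeeS=>eeeeeS=>eeeeeeS=>eeeeeeSy=>eeeeeeeSy=>eeeeeeeSyy=>eeeeeeeeyy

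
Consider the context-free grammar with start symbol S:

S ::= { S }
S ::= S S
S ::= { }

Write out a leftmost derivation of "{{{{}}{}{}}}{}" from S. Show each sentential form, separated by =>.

S => SS => {S}S => {{S}}S => {{SS}}S => {{SSS}}S => {{{S}SS}}S => {{{{}}SS}}S => {{{{}}{}S}}S => {{{{}}{}{}}}S => {{{{}}{}{}}}{}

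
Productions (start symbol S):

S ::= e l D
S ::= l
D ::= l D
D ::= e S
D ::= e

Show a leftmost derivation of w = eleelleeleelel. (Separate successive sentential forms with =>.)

S=>elD=>eleS=>eleelD=>eleellD=>eleelleS=>eleelleelD=>eleelleeleS=>eleelleeleelD=>eleelleeleeleS=>eleelleeleelel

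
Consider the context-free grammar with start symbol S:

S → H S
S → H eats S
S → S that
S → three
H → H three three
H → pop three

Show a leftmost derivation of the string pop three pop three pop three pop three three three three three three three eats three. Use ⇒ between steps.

S ⇒ H S ⇒ pop three S ⇒ pop three H S ⇒ pop three pop three S ⇒ pop three pop three H S ⇒ pop three pop three pop three S ⇒ pop three pop three pop three H eats S ⇒ pop three pop three pop three H three three eats S ⇒ pop three pop three pop three H three three three three eats S ⇒ pop three pop three pop three H three three three three three three eats S ⇒ pop three pop three pop three pop three three three three three three three eats S ⇒ pop three pop three pop three pop three three three three three three three eats three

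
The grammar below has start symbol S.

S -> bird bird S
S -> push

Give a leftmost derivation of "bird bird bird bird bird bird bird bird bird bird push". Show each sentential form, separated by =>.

S => bird bird S => bird bird bird bird S => bird bird bird bird bird bird S => bird bird bird bird bird bird bird bird S => bird bird bird bird bird bird bird bird bird bird S => bird bird bird bird bird bird bird bird bird bird push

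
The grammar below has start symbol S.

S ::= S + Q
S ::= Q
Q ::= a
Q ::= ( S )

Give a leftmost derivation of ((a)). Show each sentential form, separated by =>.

S => Q => (S) => (Q) => ((S)) => ((Q)) => ((a))

S => Q   [S ::= Q]
Q => (S)   [Q ::= ( S )]
(S) => (Q)   [S ::= Q]
(Q) => ((S))   [Q ::= ( S )]
((S)) => ((Q))   [S ::= Q]
((Q)) => ((a))   [Q ::= a]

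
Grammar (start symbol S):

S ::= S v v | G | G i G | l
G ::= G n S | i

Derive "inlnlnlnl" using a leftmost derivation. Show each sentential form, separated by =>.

S=>G=>GnS=>GnSnS=>GnSnSnS=>GnSnSnSnS=>inSnSnSnS=>inlnSnSnS=>inlnlnSnS=>inlnlnlnS=>inlnlnlnl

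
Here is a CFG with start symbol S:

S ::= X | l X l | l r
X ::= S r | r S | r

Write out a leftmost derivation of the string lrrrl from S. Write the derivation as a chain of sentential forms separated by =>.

S => lXl   [S ::= l X l]
lXl => lrSl   [X ::= r S]
lrSl => lrXl   [S ::= X]
lrXl => lrSrl   [X ::= S r]
lrSrl => lrXrl   [S ::= X]
lrXrl => lrrrl   [X ::= r]

S=>lXl=>lrSl=>lrXl=>lrSrl=>lrXrl=>lrrrl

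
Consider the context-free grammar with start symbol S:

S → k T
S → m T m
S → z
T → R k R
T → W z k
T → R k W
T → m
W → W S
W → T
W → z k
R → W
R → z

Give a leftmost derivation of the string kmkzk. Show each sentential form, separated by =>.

S=>kT=>kRkW=>kWkW=>kTkW=>kmkW=>kmkzk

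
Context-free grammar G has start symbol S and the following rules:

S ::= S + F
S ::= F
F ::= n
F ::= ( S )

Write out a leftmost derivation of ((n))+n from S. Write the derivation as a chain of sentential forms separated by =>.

S=>S+F=>F+F=>(S)+F=>(F)+F=>((S))+F=>((F))+F=>((n))+F=>((n))+n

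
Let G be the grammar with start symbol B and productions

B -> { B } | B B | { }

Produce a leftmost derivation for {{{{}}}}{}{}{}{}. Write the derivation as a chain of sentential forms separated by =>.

B=>BB=>BBB=>BBBB=>BBBBB=>{B}BBBB=>{{B}}BBBB=>{{{B}}}BBBB=>{{{{}}}}BBBB=>{{{{}}}}{}BBB=>{{{{}}}}{}{}BB=>{{{{}}}}{}{}{}B=>{{{{}}}}{}{}{}{}

B => BB   [B -> B B]
BB => BBB   [B -> B B]
BBB => BBBB   [B -> B B]
BBBB => BBBBB   [B -> B B]
BBBBB => {B}BBBB   [B -> { B }]
{B}BBBB => {{B}}BBBB   [B -> { B }]
{{B}}BBBB => {{{B}}}BBBB   [B -> { B }]
{{{B}}}BBBB => {{{{}}}}BBBB   [B -> { }]
{{{{}}}}BBBB => {{{{}}}}{}BBB   [B -> { }]
{{{{}}}}{}BBB => {{{{}}}}{}{}BB   [B -> { }]
{{{{}}}}{}{}BB => {{{{}}}}{}{}{}B   [B -> { }]
{{{{}}}}{}{}{}B => {{{{}}}}{}{}{}{}   [B -> { }]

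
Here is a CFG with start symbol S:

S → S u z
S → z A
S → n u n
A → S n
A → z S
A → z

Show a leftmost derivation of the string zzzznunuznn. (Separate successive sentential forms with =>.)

S => zA   [S → z A]
zA => zSn   [A → S n]
zSn => zzAn   [S → z A]
zzAn => zzzSn   [A → z S]
zzzSn => zzzzAn   [S → z A]
zzzzAn => zzzzSnn   [A → S n]
zzzzSnn => zzzzSuznn   [S → S u z]
zzzzSuznn => zzzznunuznn   [S → n u n]

S => zA => zSn => zzAn => zzzSn => zzzzAn => zzzzSnn => zzzzSuznn => zzzznunuznn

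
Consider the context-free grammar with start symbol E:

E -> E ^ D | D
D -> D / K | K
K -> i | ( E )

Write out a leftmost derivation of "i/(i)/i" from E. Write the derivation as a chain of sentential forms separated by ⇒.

E⇒D⇒D/K⇒D/K/K⇒K/K/K⇒i/K/K⇒i/(E)/K⇒i/(D)/K⇒i/(K)/K⇒i/(i)/K⇒i/(i)/i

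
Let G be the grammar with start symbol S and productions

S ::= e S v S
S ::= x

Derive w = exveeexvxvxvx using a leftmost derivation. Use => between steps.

S => eSvS   [S ::= e S v S]
eSvS => exvS   [S ::= x]
exvS => exveSvS   [S ::= e S v S]
exveSvS => exveeSvSvS   [S ::= e S v S]
exveeSvSvS => exveeeSvSvSvS   [S ::= e S v S]
exveeeSvSvSvS => exveeexvSvSvS   [S ::= x]
exveeexvSvSvS => exveeexvxvSvS   [S ::= x]
exveeexvxvSvS => exveeexvxvxvS   [S ::= x]
exveeexvxvxvS => exveeexvxvxvx   [S ::= x]

S => eSvS => exvS => exveSvS => exveeSvSvS => exveeeSvSvSvS => exveeexvSvSvS => exveeexvxvSvS => exveeexvxvxvS => exveeexvxvxvx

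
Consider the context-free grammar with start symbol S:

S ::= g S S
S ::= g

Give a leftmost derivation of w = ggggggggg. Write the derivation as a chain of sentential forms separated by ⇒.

S ⇒ gSS ⇒ ggSSS ⇒ gggSSSS ⇒ ggggSSSSS ⇒ gggggSSSS ⇒ ggggggSSS ⇒ gggggggSS ⇒ ggggggggS ⇒ ggggggggg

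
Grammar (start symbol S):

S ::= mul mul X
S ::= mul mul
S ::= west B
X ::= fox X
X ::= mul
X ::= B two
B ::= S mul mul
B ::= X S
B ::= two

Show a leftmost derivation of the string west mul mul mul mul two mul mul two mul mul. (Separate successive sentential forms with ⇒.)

S ⇒ west B ⇒ west X S ⇒ west B two S ⇒ west X S two S ⇒ west B two S two S ⇒ west S mul mul two S two S ⇒ west mul mul mul mul two S two S ⇒ west mul mul mul mul two mul mul two S ⇒ west mul mul mul mul two mul mul two mul mul

S ⇒ west B   [S ::= west B]
west B ⇒ west X S   [B ::= X S]
west X S ⇒ west B two S   [X ::= B two]
west B two S ⇒ west X S two S   [B ::= X S]
west X S two S ⇒ west B two S two S   [X ::= B two]
west B two S two S ⇒ west S mul mul two S two S   [B ::= S mul mul]
west S mul mul two S two S ⇒ west mul mul mul mul two S two S   [S ::= mul mul]
west mul mul mul mul two S two S ⇒ west mul mul mul mul two mul mul two S   [S ::= mul mul]
west mul mul mul mul two mul mul two S ⇒ west mul mul mul mul two mul mul two mul mul   [S ::= mul mul]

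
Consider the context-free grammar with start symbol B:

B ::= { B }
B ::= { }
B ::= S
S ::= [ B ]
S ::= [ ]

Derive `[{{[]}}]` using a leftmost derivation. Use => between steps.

B => S => [B] => [{B}] => [{{B}}] => [{{S}}] => [{{[]}}]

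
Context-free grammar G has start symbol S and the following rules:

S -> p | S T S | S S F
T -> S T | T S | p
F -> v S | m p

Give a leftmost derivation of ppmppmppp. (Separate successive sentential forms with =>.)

S=>STS=>SSFTS=>SSFSFTS=>pSFSFTS=>ppFSFTS=>ppmpSFTS=>ppmppFTS=>ppmppmpTS=>ppmppmppS=>ppmppmppp

S => STS   [S -> S T S]
STS => SSFTS   [S -> S S F]
SSFTS => SSFSFTS   [S -> S S F]
SSFSFTS => pSFSFTS   [S -> p]
pSFSFTS => ppFSFTS   [S -> p]
ppFSFTS => ppmpSFTS   [F -> m p]
ppmpSFTS => ppmppFTS   [S -> p]
ppmppFTS => ppmppmpTS   [F -> m p]
ppmppmpTS => ppmppmppS   [T -> p]
ppmppmppS => ppmppmppp   [S -> p]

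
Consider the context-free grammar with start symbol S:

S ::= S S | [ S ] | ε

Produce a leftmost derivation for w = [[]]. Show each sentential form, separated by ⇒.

S ⇒ SS   [S ::= S S]
SS ⇒ SSS   [S ::= S S]
SSS ⇒ [S]SS   [S ::= [ S ]]
[S]SS ⇒ [SS]SS   [S ::= S S]
[SS]SS ⇒ [[S]S]SS   [S ::= [ S ]]
[[S]S]SS ⇒ [[]S]SS   [S ::= ε]
[[]S]SS ⇒ [[]]SS   [S ::= ε]
[[]]SS ⇒ [[]]S   [S ::= ε]
[[]]S ⇒ [[]]   [S ::= ε]

S ⇒ SS ⇒ SSS ⇒ [S]SS ⇒ [SS]SS ⇒ [[S]S]SS ⇒ [[]S]SS ⇒ [[]]SS ⇒ [[]]S ⇒ [[]]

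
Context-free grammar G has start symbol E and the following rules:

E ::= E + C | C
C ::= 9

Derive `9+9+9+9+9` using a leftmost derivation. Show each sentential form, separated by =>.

E => E+C => E+C+C => E+C+C+C => E+C+C+C+C => C+C+C+C+C => 9+C+C+C+C => 9+9+C+C+C => 9+9+9+C+C => 9+9+9+9+C => 9+9+9+9+9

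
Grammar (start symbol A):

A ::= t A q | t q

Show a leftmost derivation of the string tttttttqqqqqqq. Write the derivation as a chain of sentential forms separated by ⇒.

A ⇒ tAq ⇒ ttAqq ⇒ tttAqqq ⇒ ttttAqqqq ⇒ tttttAqqqqq ⇒ ttttttAqqqqqq ⇒ tttttttqqqqqqq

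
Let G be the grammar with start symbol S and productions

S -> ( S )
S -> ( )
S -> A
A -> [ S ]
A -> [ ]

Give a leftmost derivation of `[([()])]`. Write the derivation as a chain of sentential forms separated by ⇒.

S ⇒ A ⇒ [S] ⇒ [(S)] ⇒ [(A)] ⇒ [([S])] ⇒ [([()])]

S ⇒ A   [S -> A]
A ⇒ [S]   [A -> [ S ]]
[S] ⇒ [(S)]   [S -> ( S )]
[(S)] ⇒ [(A)]   [S -> A]
[(A)] ⇒ [([S])]   [A -> [ S ]]
[([S])] ⇒ [([()])]   [S -> ( )]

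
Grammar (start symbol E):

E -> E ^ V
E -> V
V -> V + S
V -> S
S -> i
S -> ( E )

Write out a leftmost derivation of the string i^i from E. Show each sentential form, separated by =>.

E => E^V   [E -> E ^ V]
E^V => V^V   [E -> V]
V^V => S^V   [V -> S]
S^V => i^V   [S -> i]
i^V => i^S   [V -> S]
i^S => i^i   [S -> i]

E => E^V => V^V => S^V => i^V => i^S => i^i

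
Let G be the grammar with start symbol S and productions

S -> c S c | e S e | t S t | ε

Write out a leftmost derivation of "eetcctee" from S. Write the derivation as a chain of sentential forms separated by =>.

S => eSe   [S -> e S e]
eSe => eeSee   [S -> e S e]
eeSee => eetStee   [S -> t S t]
eetStee => eetcSctee   [S -> c S c]
eetcSctee => eetcctee   [S -> ε]

S => eSe => eeSee => eetStee => eetcSctee => eetcctee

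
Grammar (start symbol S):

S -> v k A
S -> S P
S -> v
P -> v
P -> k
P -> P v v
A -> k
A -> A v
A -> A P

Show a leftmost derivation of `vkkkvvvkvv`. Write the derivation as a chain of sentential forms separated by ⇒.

S ⇒ SP ⇒ vkAP ⇒ vkAvP ⇒ vkAPvP ⇒ vkAPPvP ⇒ vkAPPPvP ⇒ vkkPPPvP ⇒ vkkkPPvP ⇒ vkkkvPvP ⇒ vkkkvvvP ⇒ vkkkvvvPvv ⇒ vkkkvvvkvv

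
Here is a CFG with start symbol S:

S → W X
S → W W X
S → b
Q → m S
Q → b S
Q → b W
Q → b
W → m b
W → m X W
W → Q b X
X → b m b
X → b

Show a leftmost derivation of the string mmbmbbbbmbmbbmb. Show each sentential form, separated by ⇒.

S ⇒ WWX   [S → W W X]
WWX ⇒ QbXWX   [W → Q b X]
QbXWX ⇒ mSbXWX   [Q → m S]
mSbXWX ⇒ mWWXbXWX   [S → W W X]
mWWXbXWX ⇒ mmbWXbXWX   [W → m b]
mmbWXbXWX ⇒ mmbmbXbXWX   [W → m b]
mmbmbXbXWX ⇒ mmbmbbbXWX   [X → b]
mmbmbbbXWX ⇒ mmbmbbbbmbWX   [X → b m b]
mmbmbbbbmbWX ⇒ mmbmbbbbmbmbX   [W → m b]
mmbmbbbbmbmbX ⇒ mmbmbbbbmbmbbmb   [X → b m b]

S ⇒ WWX ⇒ QbXWX ⇒ mSbXWX ⇒ mWWXbXWX ⇒ mmbWXbXWX ⇒ mmbmbXbXWX ⇒ mmbmbbbXWX ⇒ mmbmbbbbmbWX ⇒ mmbmbbbbmbmbX ⇒ mmbmbbbbmbmbbmb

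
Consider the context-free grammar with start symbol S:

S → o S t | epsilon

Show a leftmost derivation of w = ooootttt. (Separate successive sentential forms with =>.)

S => oSt => ooStt => oooSttt => ooooStttt => ooootttt

S => oSt   [S → o S t]
oSt => ooStt   [S → o S t]
ooStt => oooSttt   [S → o S t]
oooSttt => ooooStttt   [S → o S t]
ooooStttt => ooootttt   [S → epsilon]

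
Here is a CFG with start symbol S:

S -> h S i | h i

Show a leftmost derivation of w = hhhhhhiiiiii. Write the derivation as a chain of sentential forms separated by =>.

S => hSi   [S -> h S i]
hSi => hhSii   [S -> h S i]
hhSii => hhhSiii   [S -> h S i]
hhhSiii => hhhhSiiii   [S -> h S i]
hhhhSiiii => hhhhhSiiiii   [S -> h S i]
hhhhhSiiiii => hhhhhhiiiiii   [S -> h i]

S=>hSi=>hhSii=>hhhSiii=>hhhhSiiii=>hhhhhSiiiii=>hhhhhhiiiiii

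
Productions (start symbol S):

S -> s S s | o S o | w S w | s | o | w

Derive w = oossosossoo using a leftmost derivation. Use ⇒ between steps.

S⇒oSo⇒ooSoo⇒oosSsoo⇒oossSssoo⇒oossoSossoo⇒oossosossoo

S ⇒ oSo   [S -> o S o]
oSo ⇒ ooSoo   [S -> o S o]
ooSoo ⇒ oosSsoo   [S -> s S s]
oosSsoo ⇒ oossSssoo   [S -> s S s]
oossSssoo ⇒ oossoSossoo   [S -> o S o]
oossoSossoo ⇒ oossosossoo   [S -> s]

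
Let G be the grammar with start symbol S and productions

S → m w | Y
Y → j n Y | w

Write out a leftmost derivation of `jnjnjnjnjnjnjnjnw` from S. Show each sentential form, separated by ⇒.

S ⇒ Y   [S → Y]
Y ⇒ jnY   [Y → j n Y]
jnY ⇒ jnjnY   [Y → j n Y]
jnjnY ⇒ jnjnjnY   [Y → j n Y]
jnjnjnY ⇒ jnjnjnjnY   [Y → j n Y]
jnjnjnjnY ⇒ jnjnjnjnjnY   [Y → j n Y]
jnjnjnjnjnY ⇒ jnjnjnjnjnjnY   [Y → j n Y]
jnjnjnjnjnjnY ⇒ jnjnjnjnjnjnjnY   [Y → j n Y]
jnjnjnjnjnjnjnY ⇒ jnjnjnjnjnjnjnjnY   [Y → j n Y]
jnjnjnjnjnjnjnjnY ⇒ jnjnjnjnjnjnjnjnw   [Y → w]

S ⇒ Y ⇒ jnY ⇒ jnjnY ⇒ jnjnjnY ⇒ jnjnjnjnY ⇒ jnjnjnjnjnY ⇒ jnjnjnjnjnjnY ⇒ jnjnjnjnjnjnjnY ⇒ jnjnjnjnjnjnjnjnY ⇒ jnjnjnjnjnjnjnjnw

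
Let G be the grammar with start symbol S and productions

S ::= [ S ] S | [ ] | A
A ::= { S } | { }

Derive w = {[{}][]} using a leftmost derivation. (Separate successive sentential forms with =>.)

S=>A=>{S}=>{[S]S}=>{[A]S}=>{[{}]S}=>{[{}][]}

S => A   [S ::= A]
A => {S}   [A ::= { S }]
{S} => {[S]S}   [S ::= [ S ] S]
{[S]S} => {[A]S}   [S ::= A]
{[A]S} => {[{}]S}   [A ::= { }]
{[{}]S} => {[{}][]}   [S ::= [ ]]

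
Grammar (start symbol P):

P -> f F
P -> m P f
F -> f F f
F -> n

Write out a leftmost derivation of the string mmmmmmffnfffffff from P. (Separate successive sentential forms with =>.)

P=>mPf=>mmPff=>mmmPfff=>mmmmPffff=>mmmmmPfffff=>mmmmmmPffffff=>mmmmmmfFffffff=>mmmmmmffFfffffff=>mmmmmmffnfffffff

P => mPf   [P -> m P f]
mPf => mmPff   [P -> m P f]
mmPff => mmmPfff   [P -> m P f]
mmmPfff => mmmmPffff   [P -> m P f]
mmmmPffff => mmmmmPfffff   [P -> m P f]
mmmmmPfffff => mmmmmmPffffff   [P -> m P f]
mmmmmmPffffff => mmmmmmfFffffff   [P -> f F]
mmmmmmfFffffff => mmmmmmffFfffffff   [F -> f F f]
mmmmmmffFfffffff => mmmmmmffnfffffff   [F -> n]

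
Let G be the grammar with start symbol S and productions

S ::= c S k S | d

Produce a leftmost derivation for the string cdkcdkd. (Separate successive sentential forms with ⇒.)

S ⇒ cSkS   [S ::= c S k S]
cSkS ⇒ cdkS   [S ::= d]
cdkS ⇒ cdkcSkS   [S ::= c S k S]
cdkcSkS ⇒ cdkcdkS   [S ::= d]
cdkcdkS ⇒ cdkcdkd   [S ::= d]

S ⇒ cSkS ⇒ cdkS ⇒ cdkcSkS ⇒ cdkcdkS ⇒ cdkcdkd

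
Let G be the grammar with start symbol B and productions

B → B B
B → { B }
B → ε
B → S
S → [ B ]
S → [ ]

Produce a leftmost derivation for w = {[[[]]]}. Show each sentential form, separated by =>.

B => BB   [B → B B]
BB => {B}B   [B → { B }]
{B}B => {S}B   [B → S]
{S}B => {[B]}B   [S → [ B ]]
{[B]}B => {[S]}B   [B → S]
{[S]}B => {[[B]]}B   [S → [ B ]]
{[[B]]}B => {[[S]]}B   [B → S]
{[[S]]}B => {[[[]]]}B   [S → [ ]]
{[[[]]]}B => {[[[]]]}   [B → ε]

B => BB => {B}B => {S}B => {[B]}B => {[S]}B => {[[B]]}B => {[[S]]}B => {[[[]]]}B => {[[[]]]}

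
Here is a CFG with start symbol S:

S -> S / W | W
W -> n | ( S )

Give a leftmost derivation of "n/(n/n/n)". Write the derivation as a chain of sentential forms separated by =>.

S => S/W   [S -> S / W]
S/W => W/W   [S -> W]
W/W => n/W   [W -> n]
n/W => n/(S)   [W -> ( S )]
n/(S) => n/(S/W)   [S -> S / W]
n/(S/W) => n/(S/W/W)   [S -> S / W]
n/(S/W/W) => n/(W/W/W)   [S -> W]
n/(W/W/W) => n/(n/W/W)   [W -> n]
n/(n/W/W) => n/(n/n/W)   [W -> n]
n/(n/n/W) => n/(n/n/n)   [W -> n]

S => S/W => W/W => n/W => n/(S) => n/(S/W) => n/(S/W/W) => n/(W/W/W) => n/(n/W/W) => n/(n/n/W) => n/(n/n/n)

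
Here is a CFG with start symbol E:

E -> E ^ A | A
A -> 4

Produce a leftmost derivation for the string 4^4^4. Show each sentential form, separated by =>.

E => E^A => E^A^A => A^A^A => 4^A^A => 4^4^A => 4^4^4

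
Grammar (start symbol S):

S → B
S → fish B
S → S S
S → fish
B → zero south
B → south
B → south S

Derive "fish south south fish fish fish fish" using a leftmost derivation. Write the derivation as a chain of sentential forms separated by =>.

S => S S => S S S => S S S S => S S S S S => fish B S S S S => fish south S S S S S => fish south B S S S S => fish south south S S S S => fish south south fish S S S => fish south south fish fish S S => fish south south fish fish fish S => fish south south fish fish fish fish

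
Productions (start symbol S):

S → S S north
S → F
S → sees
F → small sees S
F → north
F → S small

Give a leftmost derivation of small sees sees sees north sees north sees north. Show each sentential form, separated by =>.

S => S S north => S S north S north => F S north S north => small sees S S north S north => small sees S S north S north S north => small sees sees S north S north S north => small sees sees sees north S north S north => small sees sees sees north sees north S north => small sees sees sees north sees north sees north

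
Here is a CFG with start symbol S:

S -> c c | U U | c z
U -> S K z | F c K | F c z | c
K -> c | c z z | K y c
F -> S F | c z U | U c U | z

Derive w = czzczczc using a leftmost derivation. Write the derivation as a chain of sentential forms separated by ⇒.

S ⇒ UU   [S -> U U]
UU ⇒ FczU   [U -> F c z]
FczU ⇒ czUczU   [F -> c z U]
czUczU ⇒ czFczczU   [U -> F c z]
czFczczU ⇒ czzczczU   [F -> z]
czzczczU ⇒ czzczczc   [U -> c]

S⇒UU⇒FczU⇒czUczU⇒czFczczU⇒czzczczU⇒czzczczc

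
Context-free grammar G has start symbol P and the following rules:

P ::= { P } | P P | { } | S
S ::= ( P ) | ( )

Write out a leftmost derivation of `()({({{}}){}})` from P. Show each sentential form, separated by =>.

P => PP => SP => ()P => ()S => ()(P) => ()({P}) => ()({PP}) => ()({SP}) => ()({(P)P}) => ()({({P})P}) => ()({({{}})P}) => ()({({{}}){}})

P => PP   [P ::= P P]
PP => SP   [P ::= S]
SP => ()P   [S ::= ( )]
()P => ()S   [P ::= S]
()S => ()(P)   [S ::= ( P )]
()(P) => ()({P})   [P ::= { P }]
()({P}) => ()({PP})   [P ::= P P]
()({PP}) => ()({SP})   [P ::= S]
()({SP}) => ()({(P)P})   [S ::= ( P )]
()({(P)P}) => ()({({P})P})   [P ::= { P }]
()({({P})P}) => ()({({{}})P})   [P ::= { }]
()({({{}})P}) => ()({({{}}){}})   [P ::= { }]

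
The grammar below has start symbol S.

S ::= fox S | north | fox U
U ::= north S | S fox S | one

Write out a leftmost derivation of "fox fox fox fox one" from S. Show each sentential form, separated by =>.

S => fox S   [S ::= fox S]
fox S => fox fox S   [S ::= fox S]
fox fox S => fox fox fox S   [S ::= fox S]
fox fox fox S => fox fox fox fox U   [S ::= fox U]
fox fox fox fox U => fox fox fox fox one   [U ::= one]

S => fox S => fox fox S => fox fox fox S => fox fox fox fox U => fox fox fox fox one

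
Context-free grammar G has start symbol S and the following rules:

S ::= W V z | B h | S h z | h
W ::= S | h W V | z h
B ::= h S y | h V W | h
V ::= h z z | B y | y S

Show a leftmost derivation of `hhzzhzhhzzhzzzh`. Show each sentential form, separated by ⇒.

S ⇒ Bh   [S ::= B h]
Bh ⇒ hVWh   [B ::= h V W]
hVWh ⇒ hhzzWh   [V ::= h z z]
hhzzWh ⇒ hhzzSh   [W ::= S]
hhzzSh ⇒ hhzzWVzh   [S ::= W V z]
hhzzWVzh ⇒ hhzzhWVVzh   [W ::= h W V]
hhzzhWVVzh ⇒ hhzzhzhVVzh   [W ::= z h]
hhzzhzhVVzh ⇒ hhzzhzhhzzVzh   [V ::= h z z]
hhzzhzhhzzVzh ⇒ hhzzhzhhzzhzzzh   [V ::= h z z]

S⇒Bh⇒hVWh⇒hhzzWh⇒hhzzSh⇒hhzzWVzh⇒hhzzhWVVzh⇒hhzzhzhVVzh⇒hhzzhzhhzzVzh⇒hhzzhzhhzzhzzzh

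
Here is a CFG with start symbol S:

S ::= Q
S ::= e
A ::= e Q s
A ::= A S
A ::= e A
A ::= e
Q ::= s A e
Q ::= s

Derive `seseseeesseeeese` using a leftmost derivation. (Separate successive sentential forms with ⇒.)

S ⇒ Q ⇒ sAe ⇒ seQse ⇒ sesAese ⇒ sesASese ⇒ sesASSese ⇒ seseQsSSese ⇒ sesesAesSSese ⇒ seseseAesSSese ⇒ seseseeesSSese ⇒ seseseeesQSese ⇒ seseseeessAeSese ⇒ seseseeesseeSese ⇒ seseseeesseeeese

S ⇒ Q   [S ::= Q]
Q ⇒ sAe   [Q ::= s A e]
sAe ⇒ seQse   [A ::= e Q s]
seQse ⇒ sesAese   [Q ::= s A e]
sesAese ⇒ sesASese   [A ::= A S]
sesASese ⇒ sesASSese   [A ::= A S]
sesASSese ⇒ seseQsSSese   [A ::= e Q s]
seseQsSSese ⇒ sesesAesSSese   [Q ::= s A e]
sesesAesSSese ⇒ seseseAesSSese   [A ::= e A]
seseseAesSSese ⇒ seseseeesSSese   [A ::= e]
seseseeesSSese ⇒ seseseeesQSese   [S ::= Q]
seseseeesQSese ⇒ seseseeessAeSese   [Q ::= s A e]
seseseeessAeSese ⇒ seseseeesseeSese   [A ::= e]
seseseeesseeSese ⇒ seseseeesseeeese   [S ::= e]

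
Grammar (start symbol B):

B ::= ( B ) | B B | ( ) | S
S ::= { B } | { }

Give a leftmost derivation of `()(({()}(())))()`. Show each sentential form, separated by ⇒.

B⇒BB⇒BBB⇒()BB⇒()(B)B⇒()((B))B⇒()((BB))B⇒()((SB))B⇒()(({B}B))B⇒()(({()}B))B⇒()(({()}(B)))B⇒()(({()}(())))B⇒()(({()}(())))()

B ⇒ BB   [B ::= B B]
BB ⇒ BBB   [B ::= B B]
BBB ⇒ ()BB   [B ::= ( )]
()BB ⇒ ()(B)B   [B ::= ( B )]
()(B)B ⇒ ()((B))B   [B ::= ( B )]
()((B))B ⇒ ()((BB))B   [B ::= B B]
()((BB))B ⇒ ()((SB))B   [B ::= S]
()((SB))B ⇒ ()(({B}B))B   [S ::= { B }]
()(({B}B))B ⇒ ()(({()}B))B   [B ::= ( )]
()(({()}B))B ⇒ ()(({()}(B)))B   [B ::= ( B )]
()(({()}(B)))B ⇒ ()(({()}(())))B   [B ::= ( )]
()(({()}(())))B ⇒ ()(({()}(())))()   [B ::= ( )]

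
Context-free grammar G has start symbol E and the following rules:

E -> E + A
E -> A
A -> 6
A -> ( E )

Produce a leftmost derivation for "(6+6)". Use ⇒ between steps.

E ⇒ A ⇒ (E) ⇒ (E+A) ⇒ (A+A) ⇒ (6+A) ⇒ (6+6)

E ⇒ A   [E -> A]
A ⇒ (E)   [A -> ( E )]
(E) ⇒ (E+A)   [E -> E + A]
(E+A) ⇒ (A+A)   [E -> A]
(A+A) ⇒ (6+A)   [A -> 6]
(6+A) ⇒ (6+6)   [A -> 6]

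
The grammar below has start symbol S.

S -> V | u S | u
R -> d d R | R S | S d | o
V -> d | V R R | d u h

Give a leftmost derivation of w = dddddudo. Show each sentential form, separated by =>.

S => V => VRR => dRR => dddRR => dddddRR => dddddSdR => dddddudR => dddddudo

S => V   [S -> V]
V => VRR   [V -> V R R]
VRR => dRR   [V -> d]
dRR => dddRR   [R -> d d R]
dddRR => dddddRR   [R -> d d R]
dddddRR => dddddSdR   [R -> S d]
dddddSdR => dddddudR   [S -> u]
dddddudR => dddddudo   [R -> o]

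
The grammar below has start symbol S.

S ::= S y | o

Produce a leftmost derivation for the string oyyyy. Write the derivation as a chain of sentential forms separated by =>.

S => Sy   [S ::= S y]
Sy => Syy   [S ::= S y]
Syy => Syyy   [S ::= S y]
Syyy => Syyyy   [S ::= S y]
Syyyy => oyyyy   [S ::= o]

S => Sy => Syy => Syyy => Syyyy => oyyyy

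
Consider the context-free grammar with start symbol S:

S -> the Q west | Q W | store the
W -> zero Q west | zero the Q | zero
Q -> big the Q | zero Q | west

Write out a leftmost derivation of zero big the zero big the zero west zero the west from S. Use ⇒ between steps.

S ⇒ Q W   [S -> Q W]
Q W ⇒ zero Q W   [Q -> zero Q]
zero Q W ⇒ zero big the Q W   [Q -> big the Q]
zero big the Q W ⇒ zero big the zero Q W   [Q -> zero Q]
zero big the zero Q W ⇒ zero big the zero big the Q W   [Q -> big the Q]
zero big the zero big the Q W ⇒ zero big the zero big the zero Q W   [Q -> zero Q]
zero big the zero big the zero Q W ⇒ zero big the zero big the zero west W   [Q -> west]
zero big the zero big the zero west W ⇒ zero big the zero big the zero west zero the Q   [W -> zero the Q]
zero big the zero big the zero west zero the Q ⇒ zero big the zero big the zero west zero the west   [Q -> west]

S ⇒ Q W ⇒ zero Q W ⇒ zero big the Q W ⇒ zero big the zero Q W ⇒ zero big the zero big the Q W ⇒ zero big the zero big the zero Q W ⇒ zero big the zero big the zero west W ⇒ zero big the zero big the zero west zero the Q ⇒ zero big the zero big the zero west zero the west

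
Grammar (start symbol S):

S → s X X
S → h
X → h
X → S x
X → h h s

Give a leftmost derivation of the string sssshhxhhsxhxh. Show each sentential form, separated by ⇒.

S ⇒ sXX ⇒ sSxX ⇒ ssXXxX ⇒ ssSxXxX ⇒ sssXXxXxX ⇒ sssSxXxXxX ⇒ ssssXXxXxXxX ⇒ sssshXxXxXxX ⇒ sssshhxXxXxX ⇒ sssshhxhhsxXxX ⇒ sssshhxhhsxhxX ⇒ sssshhxhhsxhxh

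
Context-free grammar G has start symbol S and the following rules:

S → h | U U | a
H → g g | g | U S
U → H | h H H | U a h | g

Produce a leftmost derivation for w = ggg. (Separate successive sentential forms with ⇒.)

S ⇒ UU   [S → U U]
UU ⇒ HU   [U → H]
HU ⇒ ggU   [H → g g]
ggU ⇒ ggH   [U → H]
ggH ⇒ ggg   [H → g]

S ⇒ UU ⇒ HU ⇒ ggU ⇒ ggH ⇒ ggg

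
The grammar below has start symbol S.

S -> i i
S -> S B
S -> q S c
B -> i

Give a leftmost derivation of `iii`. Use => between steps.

S=>SB=>iiB=>iii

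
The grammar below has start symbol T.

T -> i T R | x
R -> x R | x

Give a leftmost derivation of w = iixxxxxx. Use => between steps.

T => iTR   [T -> i T R]
iTR => iiTRR   [T -> i T R]
iiTRR => iixRR   [T -> x]
iixRR => iixxRR   [R -> x R]
iixxRR => iixxxR   [R -> x]
iixxxR => iixxxxR   [R -> x R]
iixxxxR => iixxxxxR   [R -> x R]
iixxxxxR => iixxxxxx   [R -> x]

T => iTR => iiTRR => iixRR => iixxRR => iixxxR => iixxxxR => iixxxxxR => iixxxxxx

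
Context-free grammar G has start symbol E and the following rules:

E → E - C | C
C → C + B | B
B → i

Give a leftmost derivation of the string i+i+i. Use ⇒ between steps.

E ⇒ C ⇒ C+B ⇒ C+B+B ⇒ B+B+B ⇒ i+B+B ⇒ i+i+B ⇒ i+i+i

E ⇒ C   [E → C]
C ⇒ C+B   [C → C + B]
C+B ⇒ C+B+B   [C → C + B]
C+B+B ⇒ B+B+B   [C → B]
B+B+B ⇒ i+B+B   [B → i]
i+B+B ⇒ i+i+B   [B → i]
i+i+B ⇒ i+i+i   [B → i]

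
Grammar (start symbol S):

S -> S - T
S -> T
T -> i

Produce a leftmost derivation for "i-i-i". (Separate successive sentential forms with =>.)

S => S-T   [S -> S - T]
S-T => S-T-T   [S -> S - T]
S-T-T => T-T-T   [S -> T]
T-T-T => i-T-T   [T -> i]
i-T-T => i-i-T   [T -> i]
i-i-T => i-i-i   [T -> i]

S=>S-T=>S-T-T=>T-T-T=>i-T-T=>i-i-T=>i-i-i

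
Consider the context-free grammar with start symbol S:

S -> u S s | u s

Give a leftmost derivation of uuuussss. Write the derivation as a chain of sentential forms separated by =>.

S => uSs => uuSss => uuuSsss => uuuussss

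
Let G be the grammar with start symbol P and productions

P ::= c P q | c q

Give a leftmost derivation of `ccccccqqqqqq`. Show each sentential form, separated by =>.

P => cPq   [P ::= c P q]
cPq => ccPqq   [P ::= c P q]
ccPqq => cccPqqq   [P ::= c P q]
cccPqqq => ccccPqqqq   [P ::= c P q]
ccccPqqqq => cccccPqqqqq   [P ::= c P q]
cccccPqqqqq => ccccccqqqqqq   [P ::= c q]

P=>cPq=>ccPqq=>cccPqqq=>ccccPqqqq=>cccccPqqqqq=>ccccccqqqqqq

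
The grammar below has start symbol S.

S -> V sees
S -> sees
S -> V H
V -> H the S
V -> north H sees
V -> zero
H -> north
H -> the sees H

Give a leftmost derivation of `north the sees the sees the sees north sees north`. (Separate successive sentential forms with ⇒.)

S ⇒ V H ⇒ north H sees H ⇒ north the sees H sees H ⇒ north the sees the sees H sees H ⇒ north the sees the sees the sees H sees H ⇒ north the sees the sees the sees north sees H ⇒ north the sees the sees the sees north sees north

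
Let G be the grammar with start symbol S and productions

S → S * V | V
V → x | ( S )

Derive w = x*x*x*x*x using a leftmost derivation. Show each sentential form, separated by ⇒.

S ⇒ S*V ⇒ S*V*V ⇒ S*V*V*V ⇒ S*V*V*V*V ⇒ V*V*V*V*V ⇒ x*V*V*V*V ⇒ x*x*V*V*V ⇒ x*x*x*V*V ⇒ x*x*x*x*V ⇒ x*x*x*x*x

S ⇒ S*V   [S → S * V]
S*V ⇒ S*V*V   [S → S * V]
S*V*V ⇒ S*V*V*V   [S → S * V]
S*V*V*V ⇒ S*V*V*V*V   [S → S * V]
S*V*V*V*V ⇒ V*V*V*V*V   [S → V]
V*V*V*V*V ⇒ x*V*V*V*V   [V → x]
x*V*V*V*V ⇒ x*x*V*V*V   [V → x]
x*x*V*V*V ⇒ x*x*x*V*V   [V → x]
x*x*x*V*V ⇒ x*x*x*x*V   [V → x]
x*x*x*x*V ⇒ x*x*x*x*x   [V → x]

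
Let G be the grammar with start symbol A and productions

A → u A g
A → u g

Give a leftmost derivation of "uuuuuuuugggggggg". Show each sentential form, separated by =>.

A => uAg => uuAgg => uuuAggg => uuuuAgggg => uuuuuAggggg => uuuuuuAgggggg => uuuuuuuAggggggg => uuuuuuuugggggggg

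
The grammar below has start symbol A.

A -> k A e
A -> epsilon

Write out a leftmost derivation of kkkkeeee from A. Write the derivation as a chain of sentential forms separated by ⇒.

A ⇒ kAe   [A -> k A e]
kAe ⇒ kkAee   [A -> k A e]
kkAee ⇒ kkkAeee   [A -> k A e]
kkkAeee ⇒ kkkkAeeee   [A -> k A e]
kkkkAeeee ⇒ kkkkeeee   [A -> epsilon]

A ⇒ kAe ⇒ kkAee ⇒ kkkAeee ⇒ kkkkAeeee ⇒ kkkkeeee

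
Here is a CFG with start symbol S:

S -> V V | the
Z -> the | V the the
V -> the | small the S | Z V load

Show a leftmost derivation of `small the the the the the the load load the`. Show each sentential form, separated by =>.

S => V V   [S -> V V]
V V => Z V load V   [V -> Z V load]
Z V load V => V the the V load V   [Z -> V the the]
V the the V load V => small the S the the V load V   [V -> small the S]
small the S the the V load V => small the the the the V load V   [S -> the]
small the the the the V load V => small the the the the Z V load load V   [V -> Z V load]
small the the the the Z V load load V => small the the the the the V load load V   [Z -> the]
small the the the the the V load load V => small the the the the the the load load V   [V -> the]
small the the the the the the load load V => small the the the the the the load load the   [V -> the]

S => V V => Z V load V => V the the V load V => small the S the the V load V => small the the the the V load V => small the the the the Z V load load V => small the the the the the V load load V => small the the the the the the load load V => small the the the the the the load load the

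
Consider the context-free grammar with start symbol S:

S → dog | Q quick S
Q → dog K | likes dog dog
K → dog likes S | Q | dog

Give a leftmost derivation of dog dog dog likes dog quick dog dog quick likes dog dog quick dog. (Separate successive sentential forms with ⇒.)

S ⇒ Q quick S ⇒ dog K quick S ⇒ dog Q quick S ⇒ dog dog K quick S ⇒ dog dog dog likes S quick S ⇒ dog dog dog likes dog quick S ⇒ dog dog dog likes dog quick Q quick S ⇒ dog dog dog likes dog quick dog K quick S ⇒ dog dog dog likes dog quick dog dog quick S ⇒ dog dog dog likes dog quick dog dog quick Q quick S ⇒ dog dog dog likes dog quick dog dog quick likes dog dog quick S ⇒ dog dog dog likes dog quick dog dog quick likes dog dog quick dog

S ⇒ Q quick S   [S → Q quick S]
Q quick S ⇒ dog K quick S   [Q → dog K]
dog K quick S ⇒ dog Q quick S   [K → Q]
dog Q quick S ⇒ dog dog K quick S   [Q → dog K]
dog dog K quick S ⇒ dog dog dog likes S quick S   [K → dog likes S]
dog dog dog likes S quick S ⇒ dog dog dog likes dog quick S   [S → dog]
dog dog dog likes dog quick S ⇒ dog dog dog likes dog quick Q quick S   [S → Q quick S]
dog dog dog likes dog quick Q quick S ⇒ dog dog dog likes dog quick dog K quick S   [Q → dog K]
dog dog dog likes dog quick dog K quick S ⇒ dog dog dog likes dog quick dog dog quick S   [K → dog]
dog dog dog likes dog quick dog dog quick S ⇒ dog dog dog likes dog quick dog dog quick Q quick S   [S → Q quick S]
dog dog dog likes dog quick dog dog quick Q quick S ⇒ dog dog dog likes dog quick dog dog quick likes dog dog quick S   [Q → likes dog dog]
dog dog dog likes dog quick dog dog quick likes dog dog quick S ⇒ dog dog dog likes dog quick dog dog quick likes dog dog quick dog   [S → dog]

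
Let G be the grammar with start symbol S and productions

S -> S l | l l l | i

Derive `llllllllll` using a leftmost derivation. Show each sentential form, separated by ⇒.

S ⇒ Sl   [S -> S l]
Sl ⇒ Sll   [S -> S l]
Sll ⇒ Slll   [S -> S l]
Slll ⇒ Sllll   [S -> S l]
Sllll ⇒ Slllll   [S -> S l]
Slllll ⇒ Sllllll   [S -> S l]
Sllllll ⇒ Slllllll   [S -> S l]
Slllllll ⇒ llllllllll   [S -> l l l]

S ⇒ Sl ⇒ Sll ⇒ Slll ⇒ Sllll ⇒ Slllll ⇒ Sllllll ⇒ Slllllll ⇒ llllllllll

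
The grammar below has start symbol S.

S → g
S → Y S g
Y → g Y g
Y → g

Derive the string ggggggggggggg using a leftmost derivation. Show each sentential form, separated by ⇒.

S ⇒ YSg ⇒ gSg ⇒ gYSgg ⇒ ggSgg ⇒ ggYSggg ⇒ gggYgSggg ⇒ ggggYggSggg ⇒ gggggYgggSggg ⇒ gggggggggSggg ⇒ ggggggggggggg

S ⇒ YSg   [S → Y S g]
YSg ⇒ gSg   [Y → g]
gSg ⇒ gYSgg   [S → Y S g]
gYSgg ⇒ ggSgg   [Y → g]
ggSgg ⇒ ggYSggg   [S → Y S g]
ggYSggg ⇒ gggYgSggg   [Y → g Y g]
gggYgSggg ⇒ ggggYggSggg   [Y → g Y g]
ggggYggSggg ⇒ gggggYgggSggg   [Y → g Y g]
gggggYgggSggg ⇒ gggggggggSggg   [Y → g]
gggggggggSggg ⇒ ggggggggggggg   [S → g]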